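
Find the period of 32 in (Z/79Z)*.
39

79 is prime, so ord(32) divides φ(79) = 78.
Divisors of 78: 1, 2, 3, 6, 13, 26, 39, 78.
Repeated squaring: 32^1 ≡ 32, 32^2 ≡ 76, 32^4 ≡ 9, 32^8 ≡ 2, 32^16 ≡ 4, 32^32 ≡ 16, 32^64 ≡ 19 (mod 79).
Test 32^d mod 79 for each divisor d in increasing order:
32^1 ≡ 32
32^2 ≡ 76
32^3 = 32^2·32^1 ≡ 62
32^6 = 32^4·32^2 ≡ 52
32^13 = 32^8·32^4·32^1 ≡ 23
32^26 = 32^16·32^8·32^2 ≡ 55
32^39 = 32^32·32^4·32^2·32^1 ≡ 1  ← first divisor giving 1
The order is 39.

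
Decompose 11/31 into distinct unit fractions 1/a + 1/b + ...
1/3 + 1/47 + 1/4371

Greedy algorithm:
11/31: ceiling(31/11) = 3, use 1/3
2/93: ceiling(93/2) = 47, use 1/47
1/4371: ceiling(4371/1) = 4371, use 1/4371
Result: 11/31 = 1/3 + 1/47 + 1/4371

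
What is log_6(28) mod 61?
33

Baby-step giant-step with step n = ⌈√61⌉ = 8.
Baby steps 6^j mod 61 (j:value) for j=0..7: 0:1, 1:6, 2:36, 3:33, 4:15, 5:29, 6:52, 7:7.
Giant-step multiplier: 6^(-8) ≡ 6^(60-8) = 6^52 ≡ 16 (mod 61).
Giant steps γ_i = 28·16^i mod 61: γ_0=28, γ_1=21, γ_2=31, γ_3=8, γ_4=6 (in table at j=1).
x = i·n + j = 4·8 + 1 = 33.
Check: 6^33 ≡ 28 (mod 61).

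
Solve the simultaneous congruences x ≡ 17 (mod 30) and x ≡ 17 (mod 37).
17

Using Chinese Remainder Theorem:
M = 30 × 37 = 1110
M1 = 37, M2 = 30
y1 = 37^(-1) mod 30 = 13
y2 = 30^(-1) mod 37 = 21
x = (17×37×13 + 17×30×21) mod 1110 = 17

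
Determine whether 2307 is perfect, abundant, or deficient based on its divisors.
deficient

Proper divisors of 2307: sum = 1 + 3 + 769 = 773
Since 773 < 2307, 2307 is deficient.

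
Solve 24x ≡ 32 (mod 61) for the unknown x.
x ≡ 42 (mod 61)

gcd(24, 61) = 1, which divides 32, so solutions exist.
Find 24^(-1) mod 61 by the extended Euclidean algorithm:
61 = 2 × 24 + 13  ⟹  13 = (1)·61 + (-2)·24
24 = 1 × 13 + 11  ⟹  11 = (-1)·61 + (3)·24
13 = 1 × 11 + 2  ⟹  2 = (2)·61 + (-5)·24
11 = 5 × 2 + 1  ⟹  1 = (-11)·61 + (28)·24
So (28)·24 ≡ 1 (mod 61), i.e. 24^(-1) ≡ 28 (mod 61).
x ≡ 28 × 32 = 896 ≡ 42 (mod 61).
Check: 24 × 42 = 1008 ≡ 32 (mod 61).
Unique solution: x ≡ 42 (mod 61)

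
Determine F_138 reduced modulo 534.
364

Matrix identity: Q^n = [[F_(n+1), F_n], [F_n, F_(n-1)]] with Q = [[1,1],[1,0]].
n = 138 = 10001010₂. Square-and-multiply, entries mod 534:
Q^1 = [[1,1],[1,0]]
Q^2 = (Q^1)² = [[2,1],[1,1]]
Q^4 = (Q^2)² = [[5,3],[3,2]]
Q^8 = (Q^4)² = [[34,21],[21,13]]
Q^17 = (Q^8)²·Q = [[448,529],[529,453]]
Q^34 = (Q^17)² = [[479,301],[301,178]]
Q^69 = (Q^34)²·Q = [[353,176],[176,177]]
Q^138 = (Q^69)² = [[191,364],[364,361]]
F_138 mod 534 = Q^138[0][1] = 364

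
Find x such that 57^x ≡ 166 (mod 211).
169

Baby-step giant-step with step n = ⌈√211⌉ = 15.
Baby steps 57^j mod 211 (j:value) for j=0..14: 0:1, 1:57, 2:84, 3:146, 4:93, 5:26, 6:5, 7:74, 8:209, 9:97, 10:43, 11:130, 12:25, 13:159, 14:201.
Giant-step multiplier: 57^(-15) ≡ 57^(210-15) = 57^195 ≡ 67 (mod 211).
Giant steps γ_i = 166·67^i mod 211: γ_0=166, γ_1=150, γ_2=133, γ_3=49, γ_4=118, γ_5=99, γ_6=92, γ_7=45, γ_8=61, γ_9=78, γ_10=162, γ_11=93 (in table at j=4).
x = i·n + j = 11·15 + 4 = 169.
Check: 57^169 ≡ 166 (mod 211).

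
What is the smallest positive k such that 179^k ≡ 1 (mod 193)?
32

193 is prime, so ord(179) divides φ(193) = 192.
Divisors of 192: 1, 2, 3, 4, 6, 8, 12, 16, 24, 32, 48, 64, 96, 192.
Repeated squaring: 179^1 ≡ 179, 179^2 ≡ 3, 179^4 ≡ 9, 179^8 ≡ 81, 179^16 ≡ 192, 179^32 ≡ 1, 179^64 ≡ 1, 179^128 ≡ 1 (mod 193).
Test 179^d mod 193 for each divisor d in increasing order:
179^1 ≡ 179
179^2 ≡ 3
179^3 = 179^2·179^1 ≡ 151
179^4 ≡ 9
179^6 = 179^4·179^2 ≡ 27
179^8 ≡ 81
179^12 = 179^8·179^4 ≡ 150
179^16 ≡ 192
179^24 = 179^16·179^8 ≡ 112
179^32 ≡ 1  ← first divisor giving 1
The order is 32.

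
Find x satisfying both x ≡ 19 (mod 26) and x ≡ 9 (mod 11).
97

Using Chinese Remainder Theorem:
M = 26 × 11 = 286
M1 = 11, M2 = 26
y1 = 11^(-1) mod 26 = 19
y2 = 26^(-1) mod 11 = 3
x = (19×11×19 + 9×26×3) mod 286 = 97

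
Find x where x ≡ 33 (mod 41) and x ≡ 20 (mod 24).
812

Using Chinese Remainder Theorem:
M = 41 × 24 = 984
M1 = 24, M2 = 41
y1 = 24^(-1) mod 41 = 12
y2 = 41^(-1) mod 24 = 17
x = (33×24×12 + 20×41×17) mod 984 = 812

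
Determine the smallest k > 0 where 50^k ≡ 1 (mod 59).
58

59 is prime, so ord(50) divides φ(59) = 58.
Divisors of 58: 1, 2, 29, 58.
Repeated squaring: 50^1 ≡ 50, 50^2 ≡ 22, 50^4 ≡ 12, 50^8 ≡ 26, 50^16 ≡ 27, 50^32 ≡ 21 (mod 59).
Test 50^d mod 59 for each divisor d in increasing order:
50^1 ≡ 50
50^2 ≡ 22
50^29 = 50^16·50^8·50^4·50^1 ≡ 58
50^58 = 50^32·50^16·50^8·50^2 ≡ 1  ← first divisor giving 1
The order is 58.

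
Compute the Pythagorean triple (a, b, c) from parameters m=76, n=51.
(3175, 7752, 8377)

Euclid's formula: a = m² - n², b = 2mn, c = m² + n²
m = 76, n = 51
a = 76² - 51² = 5776 - 2601 = 3175
b = 2 × 76 × 51 = 7752
c = 76² + 51² = 5776 + 2601 = 8377
Verification: 3175² + 7752² = 10080625 + 60093504 = 70174129 = 8377² ✓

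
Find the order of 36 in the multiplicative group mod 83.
41

83 is prime, so ord(36) divides φ(83) = 82.
Divisors of 82: 1, 2, 41, 82.
Repeated squaring: 36^1 ≡ 36, 36^2 ≡ 51, 36^4 ≡ 28, 36^8 ≡ 37, 36^16 ≡ 41, 36^32 ≡ 21, 36^64 ≡ 26 (mod 83).
Test 36^d mod 83 for each divisor d in increasing order:
36^1 ≡ 36
36^2 ≡ 51
36^41 = 36^32·36^8·36^1 ≡ 1  ← first divisor giving 1
The order is 41.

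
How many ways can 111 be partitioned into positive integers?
679903203

p(n) counts ways to write n as a sum of positive integers (order ignored).
Euler's pentagonal recurrence: p(k) = p(k-1) + p(k-2) - p(k-5) - p(k-7) + p(k-12) + p(k-15) - ... (offsets j(3j∓1)/2, signs ++--, p(0)=1, p(<0)=0).
DP table for k = 0..110: p(0)=1, p(1)=1, p(2)=2, p(3)=3, p(4)=5, p(5)=7, p(6)=11, p(7)=15, p(8)=22, p(9)=30, p(10)=42, p(11)=56, p(12)=77, p(13)=101, p(14)=135, p(15)=176, p(16)=231, p(17)=297, p(18)=385, p(19)=490, p(20)=627, p(21)=792, p(22)=1002, p(23)=1255, p(24)=1575, p(25)=1958, p(26)=2436, p(27)=3010, p(28)=3718, p(29)=4565, p(30)=5604, p(31)=6842, p(32)=8349, p(33)=10143, p(34)=12310, p(35)=14883, p(36)=17977, p(37)=21637, p(38)=26015, p(39)=31185, p(40)=37338, p(41)=44583, p(42)=53174, p(43)=63261, p(44)=75175, p(45)=89134, p(46)=105558, p(47)=124754, p(48)=147273, p(49)=173525, p(50)=204226, p(51)=239943, p(52)=281589, p(53)=329931, p(54)=386155, p(55)=451276, p(56)=526823, p(57)=614154, p(58)=715220, p(59)=831820, p(60)=966467, p(61)=1121505, p(62)=1300156, p(63)=1505499, p(64)=1741630, p(65)=2012558, p(66)=2323520, p(67)=2679689, p(68)=3087735, p(69)=3554345, p(70)=4087968, p(71)=4697205, p(72)=5392783, p(73)=6185689, p(74)=7089500, p(75)=8118264, p(76)=9289091, p(77)=10619863, p(78)=12132164, p(79)=13848650, p(80)=15796476, p(81)=18004327, p(82)=20506255, p(83)=23338469, p(84)=26543660, p(85)=30167357, p(86)=34262962, p(87)=38887673, p(88)=44108109, p(89)=49995925, p(90)=56634173, p(91)=64112359, p(92)=72533807, p(93)=82010177, p(94)=92669720, p(95)=104651419, p(96)=118114304, p(97)=133230930, p(98)=150198136, p(99)=169229875, p(100)=190569292, p(101)=214481126, p(102)=241265379, p(103)=271248950, p(104)=304801365, p(105)=342325709, p(106)=384276336, p(107)=431149389, p(108)=483502844, p(109)=541946240, p(110)=607163746.
Final step: p(111) = p(110) + p(109) - p(106) - p(104) + p(99) + p(96) - p(89) - p(85) + p(76) + p(71) - p(60) - p(54) + p(41) + p(34) - p(19) - p(11)
= 607163746 + 541946240 - 384276336 - 304801365 + 169229875 + 118114304 - 49995925 - 30167357 + 9289091 + 4697205 - 966467 - 386155 + 44583 + 12310 - 490 - 56
= 679903203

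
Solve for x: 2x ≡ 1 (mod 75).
38

gcd(2, 75) = 1, so the inverse exists.
Extended Euclidean algorithm on (75, 2):
75 = 37 × 2 + 1  ⟹  1 = (1)·75 + (-37)·2
So (-37)·2 ≡ 1 (mod 75), i.e. 2^(-1) ≡ -37 ≡ 38 (mod 75).
Check: 2 × 38 = 76 ≡ 1 (mod 75)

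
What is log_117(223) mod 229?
191

Baby-step giant-step with step n = ⌈√229⌉ = 16.
Baby steps 117^j mod 229 (j:value) for j=0..15: 0:1, 1:117, 2:178, 3:216, 4:82, 5:205, 6:169, 7:79, 8:83, 9:93, 10:118, 11:66, 12:165, 13:69, 14:58, 15:145.
Giant-step multiplier: 117^(-16) ≡ 117^(228-16) = 117^212 ≡ 217 (mod 229).
Giant steps γ_i = 223·217^i mod 229: γ_0=223, γ_1=72, γ_2=52, γ_3=63, γ_4=160, γ_5=141, γ_6=140, γ_7=152, γ_8=8, γ_9=133, γ_10=7, γ_11=145 (in table at j=15).
x = i·n + j = 11·16 + 15 = 191.
Check: 117^191 ≡ 223 (mod 229).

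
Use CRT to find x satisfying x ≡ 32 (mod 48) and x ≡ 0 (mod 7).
224

Using Chinese Remainder Theorem:
M = 48 × 7 = 336
M1 = 7, M2 = 48
y1 = 7^(-1) mod 48 = 7
y2 = 48^(-1) mod 7 = 6
x = (32×7×7 + 0×48×6) mod 336 = 224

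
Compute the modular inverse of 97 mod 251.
44

gcd(97, 251) = 1, so the inverse exists.
Extended Euclidean algorithm on (251, 97):
251 = 2 × 97 + 57  ⟹  57 = (1)·251 + (-2)·97
97 = 1 × 57 + 40  ⟹  40 = (-1)·251 + (3)·97
57 = 1 × 40 + 17  ⟹  17 = (2)·251 + (-5)·97
40 = 2 × 17 + 6  ⟹  6 = (-5)·251 + (13)·97
17 = 2 × 6 + 5  ⟹  5 = (12)·251 + (-31)·97
6 = 1 × 5 + 1  ⟹  1 = (-17)·251 + (44)·97
So (44)·97 ≡ 1 (mod 251), i.e. 97^(-1) ≡ 44 (mod 251).
Check: 97 × 44 = 4268 ≡ 1 (mod 251)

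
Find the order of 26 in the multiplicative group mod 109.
27

109 is prime, so ord(26) divides φ(109) = 108.
Divisors of 108: 1, 2, 3, 4, 6, 9, 12, 18, 27, 36, 54, 108.
Repeated squaring: 26^1 ≡ 26, 26^2 ≡ 22, 26^4 ≡ 48, 26^8 ≡ 15, 26^16 ≡ 7, 26^32 ≡ 49, 26^64 ≡ 3 (mod 109).
Test 26^d mod 109 for each divisor d in increasing order:
26^1 ≡ 26
26^2 ≡ 22
26^3 = 26^2·26^1 ≡ 27
26^4 ≡ 48
26^6 = 26^4·26^2 ≡ 75
26^9 = 26^8·26^1 ≡ 63
26^12 = 26^8·26^4 ≡ 66
26^18 = 26^16·26^2 ≡ 45
26^27 = 26^16·26^8·26^2·26^1 ≡ 1  ← first divisor giving 1
The order is 27.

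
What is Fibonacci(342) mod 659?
260

Matrix identity: Q^n = [[F_(n+1), F_n], [F_n, F_(n-1)]] with Q = [[1,1],[1,0]].
n = 342 = 101010110₂. Square-and-multiply, entries mod 659:
Q^1 = [[1,1],[1,0]]
Q^2 = (Q^1)² = [[2,1],[1,1]]
Q^5 = (Q^2)²·Q = [[8,5],[5,3]]
Q^10 = (Q^5)² = [[89,55],[55,34]]
Q^21 = (Q^10)²·Q = [[577,402],[402,175]]
Q^42 = (Q^21)² = [[283,482],[482,460]]
Q^85 = (Q^42)²·Q = [[336,47],[47,289]]
Q^171 = (Q^85)²·Q = [[159,439],[439,379]]
Q^342 = (Q^171)² = [[532,260],[260,272]]
F_342 mod 659 = Q^342[0][1] = 260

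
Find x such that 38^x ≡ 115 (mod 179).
115

Baby-step giant-step with step n = ⌈√179⌉ = 14.
Baby steps 38^j mod 179 (j:value) for j=0..13: 0:1, 1:38, 2:12, 3:98, 4:144, 5:102, 6:117, 7:150, 8:151, 9:10, 10:22, 11:120, 12:85, 13:8.
Giant-step multiplier: 38^(-14) ≡ 38^(178-14) = 38^164 ≡ 116 (mod 179).
Giant steps γ_i = 115·116^i mod 179: γ_0=115, γ_1=94, γ_2=164, γ_3=50, γ_4=72, γ_5=118, γ_6=84, γ_7=78, γ_8=98 (in table at j=3).
x = i·n + j = 8·14 + 3 = 115.
Check: 38^115 ≡ 115 (mod 179).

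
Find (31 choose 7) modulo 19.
13

Using Lucas' theorem:
Write n=31 and k=7 in base 19:
n in base 19: [1, 12]
k in base 19: [0, 7]
C(31,7) mod 19 = ∏ C(n_i, k_i) mod 19
Digit binomials (mod 19): C(1,0) = 1; C(12,7) = 792 ≡ 13
Product: 1 × 13 = 13 ≡ 13 (mod 19)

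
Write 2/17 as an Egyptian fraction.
1/9 + 1/153

Greedy algorithm:
2/17: ceiling(17/2) = 9, use 1/9
1/153: ceiling(153/1) = 153, use 1/153
Result: 2/17 = 1/9 + 1/153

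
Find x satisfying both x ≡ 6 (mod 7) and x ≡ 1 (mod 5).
6

Using Chinese Remainder Theorem:
M = 7 × 5 = 35
M1 = 5, M2 = 7
y1 = 5^(-1) mod 7 = 3
y2 = 7^(-1) mod 5 = 3
x = (6×5×3 + 1×7×3) mod 35 = 6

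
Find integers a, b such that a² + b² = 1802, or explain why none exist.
11² + 41² (a=11, b=41)

Factorization: 1802 = 2 × 17 × 53
By Fermat: n is sum of two squares iff every prime p ≡ 3 (mod 4) appears to even power.
All primes ≡ 3 (mod 4) appear to even power.
Search a = 0, 1, 2, … for 1802 - a² a perfect square: first hit at a = 11: 1802 - 121 = 1681 = 41².
1802 = 11² + 41² = 121 + 1681 ✓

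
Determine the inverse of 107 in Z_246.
23

gcd(107, 246) = 1, so the inverse exists.
Extended Euclidean algorithm on (246, 107):
246 = 2 × 107 + 32  ⟹  32 = (1)·246 + (-2)·107
107 = 3 × 32 + 11  ⟹  11 = (-3)·246 + (7)·107
32 = 2 × 11 + 10  ⟹  10 = (7)·246 + (-16)·107
11 = 1 × 10 + 1  ⟹  1 = (-10)·246 + (23)·107
So (23)·107 ≡ 1 (mod 246), i.e. 107^(-1) ≡ 23 (mod 246).
Check: 107 × 23 = 2461 ≡ 1 (mod 246)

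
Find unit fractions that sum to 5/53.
1/11 + 1/292 + 1/170236

Greedy algorithm:
5/53: ceiling(53/5) = 11, use 1/11
2/583: ceiling(583/2) = 292, use 1/292
1/170236: ceiling(170236/1) = 170236, use 1/170236
Result: 5/53 = 1/11 + 1/292 + 1/170236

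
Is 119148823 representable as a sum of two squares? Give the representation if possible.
Not possible

Factorization: 119148823 = 53 × 131^3
By Fermat: n is sum of two squares iff every prime p ≡ 3 (mod 4) appears to even power.
Prime(s) ≡ 3 (mod 4) with odd exponent: [(131, 3)]
Therefore 119148823 cannot be expressed as a² + b².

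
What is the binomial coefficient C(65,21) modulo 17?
11

Using Lucas' theorem:
Write n=65 and k=21 in base 17:
n in base 17: [3, 14]
k in base 17: [1, 4]
C(65,21) mod 17 = ∏ C(n_i, k_i) mod 17
Digit binomials (mod 17): C(3,1) = 3; C(14,4) = 1001 ≡ 15
Product: 3 × 15 = 45 ≡ 11 (mod 17)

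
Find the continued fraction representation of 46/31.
[1; 2, 15]

Euclidean algorithm steps:
46 = 1 × 31 + 15
31 = 2 × 15 + 1
15 = 15 × 1 + 0
Continued fraction: [1; 2, 15]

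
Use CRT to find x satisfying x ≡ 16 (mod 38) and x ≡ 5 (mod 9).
320

Using Chinese Remainder Theorem:
M = 38 × 9 = 342
M1 = 9, M2 = 38
y1 = 9^(-1) mod 38 = 17
y2 = 38^(-1) mod 9 = 5
x = (16×9×17 + 5×38×5) mod 342 = 320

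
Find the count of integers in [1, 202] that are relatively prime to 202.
100

202 = 2 × 101
φ(n) = n × ∏(1 - 1/p) for each prime p dividing n
φ(202) = 202 × (1 - 1/2) × (1 - 1/101) = 100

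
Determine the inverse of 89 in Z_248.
209

gcd(89, 248) = 1, so the inverse exists.
Extended Euclidean algorithm on (248, 89):
248 = 2 × 89 + 70  ⟹  70 = (1)·248 + (-2)·89
89 = 1 × 70 + 19  ⟹  19 = (-1)·248 + (3)·89
70 = 3 × 19 + 13  ⟹  13 = (4)·248 + (-11)·89
19 = 1 × 13 + 6  ⟹  6 = (-5)·248 + (14)·89
13 = 2 × 6 + 1  ⟹  1 = (14)·248 + (-39)·89
So (-39)·89 ≡ 1 (mod 248), i.e. 89^(-1) ≡ -39 ≡ 209 (mod 248).
Check: 89 × 209 = 18601 ≡ 1 (mod 248)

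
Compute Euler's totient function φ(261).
168

261 = 3^2 × 29
φ(n) = n × ∏(1 - 1/p) for each prime p dividing n
φ(261) = 261 × (1 - 1/3) × (1 - 1/29) = 168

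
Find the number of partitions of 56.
526823

p(n) counts ways to write n as a sum of positive integers (order ignored).
Euler's pentagonal recurrence: p(k) = p(k-1) + p(k-2) - p(k-5) - p(k-7) + p(k-12) + p(k-15) - ... (offsets j(3j∓1)/2, signs ++--, p(0)=1, p(<0)=0).
DP table for k = 0..55: p(0)=1, p(1)=1, p(2)=2, p(3)=3, p(4)=5, p(5)=7, p(6)=11, p(7)=15, p(8)=22, p(9)=30, p(10)=42, p(11)=56, p(12)=77, p(13)=101, p(14)=135, p(15)=176, p(16)=231, p(17)=297, p(18)=385, p(19)=490, p(20)=627, p(21)=792, p(22)=1002, p(23)=1255, p(24)=1575, p(25)=1958, p(26)=2436, p(27)=3010, p(28)=3718, p(29)=4565, p(30)=5604, p(31)=6842, p(32)=8349, p(33)=10143, p(34)=12310, p(35)=14883, p(36)=17977, p(37)=21637, p(38)=26015, p(39)=31185, p(40)=37338, p(41)=44583, p(42)=53174, p(43)=63261, p(44)=75175, p(45)=89134, p(46)=105558, p(47)=124754, p(48)=147273, p(49)=173525, p(50)=204226, p(51)=239943, p(52)=281589, p(53)=329931, p(54)=386155, p(55)=451276.
Final step: p(56) = p(55) + p(54) - p(51) - p(49) + p(44) + p(41) - p(34) - p(30) + p(21) + p(16) - p(5)
= 451276 + 386155 - 239943 - 173525 + 75175 + 44583 - 12310 - 5604 + 792 + 231 - 7
= 526823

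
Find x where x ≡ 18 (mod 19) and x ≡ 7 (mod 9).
151

Using Chinese Remainder Theorem:
M = 19 × 9 = 171
M1 = 9, M2 = 19
y1 = 9^(-1) mod 19 = 17
y2 = 19^(-1) mod 9 = 1
x = (18×9×17 + 7×19×1) mod 171 = 151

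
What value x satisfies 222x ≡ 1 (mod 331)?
249

gcd(222, 331) = 1, so the inverse exists.
Extended Euclidean algorithm on (331, 222):
331 = 1 × 222 + 109  ⟹  109 = (1)·331 + (-1)·222
222 = 2 × 109 + 4  ⟹  4 = (-2)·331 + (3)·222
109 = 27 × 4 + 1  ⟹  1 = (55)·331 + (-82)·222
So (-82)·222 ≡ 1 (mod 331), i.e. 222^(-1) ≡ -82 ≡ 249 (mod 331).
Check: 222 × 249 = 55278 ≡ 1 (mod 331)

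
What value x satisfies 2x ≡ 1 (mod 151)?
76

gcd(2, 151) = 1, so the inverse exists.
Extended Euclidean algorithm on (151, 2):
151 = 75 × 2 + 1  ⟹  1 = (1)·151 + (-75)·2
So (-75)·2 ≡ 1 (mod 151), i.e. 2^(-1) ≡ -75 ≡ 76 (mod 151).
Check: 2 × 76 = 152 ≡ 1 (mod 151)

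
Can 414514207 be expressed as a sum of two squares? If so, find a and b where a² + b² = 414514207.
Not possible

Factorization: 414514207 = 89 × 167^3
By Fermat: n is sum of two squares iff every prime p ≡ 3 (mod 4) appears to even power.
Prime(s) ≡ 3 (mod 4) with odd exponent: [(167, 3)]
Therefore 414514207 cannot be expressed as a² + b².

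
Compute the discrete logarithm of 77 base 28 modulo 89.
77

Baby-step giant-step with step n = ⌈√89⌉ = 10.
Baby steps 28^j mod 89 (j:value) for j=0..9: 0:1, 1:28, 2:72, 3:58, 4:22, 5:82, 6:71, 7:30, 8:39, 9:24.
Giant-step multiplier: 28^(-10) ≡ 28^(88-10) = 28^78 ≡ 20 (mod 89).
Giant steps γ_i = 77·20^i mod 89: γ_0=77, γ_1=27, γ_2=6, γ_3=31, γ_4=86, γ_5=29, γ_6=46, γ_7=30 (in table at j=7).
x = i·n + j = 7·10 + 7 = 77.
Check: 28^77 ≡ 77 (mod 89).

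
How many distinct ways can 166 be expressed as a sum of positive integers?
189334822579

p(n) counts ways to write n as a sum of positive integers (order ignored).
Euler's pentagonal recurrence: p(k) = p(k-1) + p(k-2) - p(k-5) - p(k-7) + p(k-12) + p(k-15) - ... (offsets j(3j∓1)/2, signs ++--, p(0)=1, p(<0)=0).
DP table for k = 0..165: p(0)=1, p(1)=1, p(2)=2, p(3)=3, p(4)=5, p(5)=7, p(6)=11, p(7)=15, p(8)=22, p(9)=30, p(10)=42, p(11)=56, p(12)=77, p(13)=101, p(14)=135, p(15)=176, p(16)=231, p(17)=297, p(18)=385, p(19)=490, p(20)=627, p(21)=792, p(22)=1002, p(23)=1255, p(24)=1575, p(25)=1958, p(26)=2436, p(27)=3010, p(28)=3718, p(29)=4565, p(30)=5604, p(31)=6842, p(32)=8349, p(33)=10143, p(34)=12310, p(35)=14883, p(36)=17977, p(37)=21637, p(38)=26015, p(39)=31185, p(40)=37338, p(41)=44583, p(42)=53174, p(43)=63261, p(44)=75175, p(45)=89134, p(46)=105558, p(47)=124754, p(48)=147273, p(49)=173525, p(50)=204226, p(51)=239943, p(52)=281589, p(53)=329931, p(54)=386155, p(55)=451276, p(56)=526823, p(57)=614154, p(58)=715220, p(59)=831820, p(60)=966467, p(61)=1121505, p(62)=1300156, p(63)=1505499, p(64)=1741630, p(65)=2012558, p(66)=2323520, p(67)=2679689, p(68)=3087735, p(69)=3554345, p(70)=4087968, p(71)=4697205, p(72)=5392783, p(73)=6185689, p(74)=7089500, p(75)=8118264, p(76)=9289091, p(77)=10619863, p(78)=12132164, p(79)=13848650, p(80)=15796476, p(81)=18004327, p(82)=20506255, p(83)=23338469, p(84)=26543660, p(85)=30167357, p(86)=34262962, p(87)=38887673, p(88)=44108109, p(89)=49995925, p(90)=56634173, p(91)=64112359, p(92)=72533807, p(93)=82010177, p(94)=92669720, p(95)=104651419, p(96)=118114304, p(97)=133230930, p(98)=150198136, p(99)=169229875, p(100)=190569292, p(101)=214481126, p(102)=241265379, p(103)=271248950, p(104)=304801365, p(105)=342325709, p(106)=384276336, p(107)=431149389, p(108)=483502844, p(109)=541946240, p(110)=607163746, p(111)=679903203, p(112)=761002156, p(113)=851376628, p(114)=952050665, p(115)=1064144451, p(116)=1188908248, p(117)=1327710076, p(118)=1482074143, p(119)=1653668665, p(120)=1844349560, p(121)=2056148051, p(122)=2291320912, p(123)=2552338241, p(124)=2841940500, p(125)=3163127352, p(126)=3519222692, p(127)=3913864295, p(128)=4351078600, p(129)=4835271870, p(130)=5371315400, p(131)=5964539504, p(132)=6620830889, p(133)=7346629512, p(134)=8149040695, p(135)=9035836076, p(136)=10015581680, p(137)=11097645016, p(138)=12292341831, p(139)=13610949895, p(140)=15065878135, p(141)=16670689208, p(142)=18440293320, p(143)=20390982757, p(144)=22540654445, p(145)=24908858009, p(146)=27517052599, p(147)=30388671978, p(148)=33549419497, p(149)=37027355200, p(150)=40853235313, p(151)=45060624582, p(152)=49686288421, p(153)=54770336324, p(154)=60356673280, p(155)=66493182097, p(156)=73232243759, p(157)=80630964769, p(158)=88751778802, p(159)=97662728555, p(160)=107438159466, p(161)=118159068427, p(162)=129913904637, p(163)=142798995930, p(164)=156919475295, p(165)=172389800255.
Final step: p(166) = p(165) + p(164) - p(161) - p(159) + p(154) + p(151) - p(144) - p(140) + p(131) + p(126) - p(115) - p(109) + p(96) + p(89) - p(74) - p(66) + p(49) + p(40) - p(21) - p(11)
= 172389800255 + 156919475295 - 118159068427 - 97662728555 + 60356673280 + 45060624582 - 22540654445 - 15065878135 + 5964539504 + 3519222692 - 1064144451 - 541946240 + 118114304 + 49995925 - 7089500 - 2323520 + 173525 + 37338 - 792 - 56
= 189334822579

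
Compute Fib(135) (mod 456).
34

Matrix identity: Q^n = [[F_(n+1), F_n], [F_n, F_(n-1)]] with Q = [[1,1],[1,0]].
n = 135 = 10000111₂. Square-and-multiply, entries mod 456:
Q^1 = [[1,1],[1,0]]
Q^2 = (Q^1)² = [[2,1],[1,1]]
Q^4 = (Q^2)² = [[5,3],[3,2]]
Q^8 = (Q^4)² = [[34,21],[21,13]]
Q^16 = (Q^8)² = [[229,75],[75,154]]
Q^33 = (Q^16)²·Q = [[151,154],[154,453]]
Q^67 = (Q^33)²·Q = [[453,5],[5,448]]
Q^135 = (Q^67)²·Q = [[435,34],[34,401]]
F_135 mod 456 = Q^135[0][1] = 34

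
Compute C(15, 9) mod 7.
0

Using Lucas' theorem:
Write n=15 and k=9 in base 7:
n in base 7: [2, 1]
k in base 7: [1, 2]
C(15,9) mod 7 = ∏ C(n_i, k_i) mod 7
Digit binomials (mod 7): C(2,1) = 2; C(1,2) = 0 (k_i > n_i)
Product: 2 × 0 = 0 ≡ 0 (mod 7)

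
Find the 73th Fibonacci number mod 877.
79

Matrix identity: Q^n = [[F_(n+1), F_n], [F_n, F_(n-1)]] with Q = [[1,1],[1,0]].
n = 73 = 1001001₂. Square-and-multiply, entries mod 877:
Q^1 = [[1,1],[1,0]]
Q^2 = (Q^1)² = [[2,1],[1,1]]
Q^4 = (Q^2)² = [[5,3],[3,2]]
Q^9 = (Q^4)²·Q = [[55,34],[34,21]]
Q^18 = (Q^9)² = [[673,830],[830,720]]
Q^36 = (Q^18)² = [[852,304],[304,548]]
Q^73 = (Q^36)²·Q = [[334,79],[79,255]]
F_73 mod 877 = Q^73[0][1] = 79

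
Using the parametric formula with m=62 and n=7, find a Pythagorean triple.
(3795, 868, 3893)

Euclid's formula: a = m² - n², b = 2mn, c = m² + n²
m = 62, n = 7
a = 62² - 7² = 3844 - 49 = 3795
b = 2 × 62 × 7 = 868
c = 62² + 7² = 3844 + 49 = 3893
Verification: 3795² + 868² = 14402025 + 753424 = 15155449 = 3893² ✓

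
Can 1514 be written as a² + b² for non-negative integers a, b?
17² + 35² (a=17, b=35)

Factorization: 1514 = 2 × 757
By Fermat: n is sum of two squares iff every prime p ≡ 3 (mod 4) appears to even power.
All primes ≡ 3 (mod 4) appear to even power.
Search a = 0, 1, 2, … for 1514 - a² a perfect square: first hit at a = 17: 1514 - 289 = 1225 = 35².
1514 = 17² + 35² = 289 + 1225 ✓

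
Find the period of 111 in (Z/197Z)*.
196

197 is prime, so ord(111) divides φ(197) = 196.
Divisors of 196: 1, 2, 4, 7, 14, 28, 49, 98, 196.
Repeated squaring: 111^1 ≡ 111, 111^2 ≡ 107, 111^4 ≡ 23, 111^8 ≡ 135, 111^16 ≡ 101, 111^32 ≡ 154, 111^64 ≡ 76, 111^128 ≡ 63 (mod 197).
Test 111^d mod 197 for each divisor d in increasing order:
111^1 ≡ 111
111^2 ≡ 107
111^4 ≡ 23
111^7 = 111^4·111^2·111^1 ≡ 129
111^14 = 111^8·111^4·111^2 ≡ 93
111^28 = 111^16·111^8·111^4 ≡ 178
111^49 = 111^32·111^16·111^1 ≡ 183
111^98 = 111^64·111^32·111^2 ≡ 196
111^196 = 111^128·111^64·111^4 ≡ 1  ← first divisor giving 1
The order is 196.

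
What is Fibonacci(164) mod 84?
45

Matrix identity: Q^n = [[F_(n+1), F_n], [F_n, F_(n-1)]] with Q = [[1,1],[1,0]].
n = 164 = 10100100₂. Square-and-multiply, entries mod 84:
Q^1 = [[1,1],[1,0]]
Q^2 = (Q^1)² = [[2,1],[1,1]]
Q^5 = (Q^2)²·Q = [[8,5],[5,3]]
Q^10 = (Q^5)² = [[5,55],[55,34]]
Q^20 = (Q^10)² = [[26,45],[45,65]]
Q^41 = (Q^20)²·Q = [[76,13],[13,63]]
Q^82 = (Q^41)² = [[65,43],[43,22]]
Q^164 = (Q^82)² = [[26,45],[45,65]]
F_164 mod 84 = Q^164[0][1] = 45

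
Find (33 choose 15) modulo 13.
3

Using Lucas' theorem:
Write n=33 and k=15 in base 13:
n in base 13: [2, 7]
k in base 13: [1, 2]
C(33,15) mod 13 = ∏ C(n_i, k_i) mod 13
Digit binomials (mod 13): C(2,1) = 2; C(7,2) = 21 ≡ 8
Product: 2 × 8 = 16 ≡ 3 (mod 13)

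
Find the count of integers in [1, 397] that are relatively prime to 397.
396

397 = 397
φ(n) = n × ∏(1 - 1/p) for each prime p dividing n
φ(397) = 397 × (1 - 1/397) = 396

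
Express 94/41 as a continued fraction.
[2; 3, 2, 2, 2]

Euclidean algorithm steps:
94 = 2 × 41 + 12
41 = 3 × 12 + 5
12 = 2 × 5 + 2
5 = 2 × 2 + 1
2 = 2 × 1 + 0
Continued fraction: [2; 3, 2, 2, 2]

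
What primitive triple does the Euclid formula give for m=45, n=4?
(2009, 360, 2041)

Euclid's formula: a = m² - n², b = 2mn, c = m² + n²
m = 45, n = 4
a = 45² - 4² = 2025 - 16 = 2009
b = 2 × 45 × 4 = 360
c = 45² + 4² = 2025 + 16 = 2041
Verification: 2009² + 360² = 4036081 + 129600 = 4165681 = 2041² ✓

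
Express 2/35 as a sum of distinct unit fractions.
1/18 + 1/630

Greedy algorithm:
2/35: ceiling(35/2) = 18, use 1/18
1/630: ceiling(630/1) = 630, use 1/630
Result: 2/35 = 1/18 + 1/630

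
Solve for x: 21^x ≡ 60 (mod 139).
9

Baby-step giant-step with step n = ⌈√139⌉ = 12.
Baby steps 21^j mod 139 (j:value) for j=0..11: 0:1, 1:21, 2:24, 3:87, 4:20, 5:3, 6:63, 7:72, 8:122, 9:60, 10:9, 11:50.
h = 60 is already in the table at j=9, so x = 9.
Check: 21^9 ≡ 60 (mod 139).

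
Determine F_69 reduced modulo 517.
287

Matrix identity: Q^n = [[F_(n+1), F_n], [F_n, F_(n-1)]] with Q = [[1,1],[1,0]].
n = 69 = 1000101₂. Square-and-multiply, entries mod 517:
Q^1 = [[1,1],[1,0]]
Q^2 = (Q^1)² = [[2,1],[1,1]]
Q^4 = (Q^2)² = [[5,3],[3,2]]
Q^8 = (Q^4)² = [[34,21],[21,13]]
Q^17 = (Q^8)²·Q = [[516,46],[46,470]]
Q^34 = (Q^17)² = [[49,377],[377,189]]
Q^69 = (Q^34)²·Q = [[55,287],[287,285]]
F_69 mod 517 = Q^69[0][1] = 287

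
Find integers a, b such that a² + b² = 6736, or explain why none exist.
56² + 60² (a=56, b=60)

Factorization: 6736 = 2^4 × 421
By Fermat: n is sum of two squares iff every prime p ≡ 3 (mod 4) appears to even power.
All primes ≡ 3 (mod 4) appear to even power.
Search a = 0, 1, 2, … for 6736 - a² a perfect square: first hit at a = 56: 6736 - 3136 = 3600 = 60².
6736 = 56² + 60² = 3136 + 3600 ✓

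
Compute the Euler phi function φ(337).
336

337 = 337
φ(n) = n × ∏(1 - 1/p) for each prime p dividing n
φ(337) = 337 × (1 - 1/337) = 336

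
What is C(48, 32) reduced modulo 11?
0

Using Lucas' theorem:
Write n=48 and k=32 in base 11:
n in base 11: [4, 4]
k in base 11: [2, 10]
C(48,32) mod 11 = ∏ C(n_i, k_i) mod 11
Digit binomials (mod 11): C(4,2) = 6; C(4,10) = 0 (k_i > n_i)
Product: 6 × 0 = 0 ≡ 0 (mod 11)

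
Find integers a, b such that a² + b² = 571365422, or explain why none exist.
Not possible

Factorization: 571365422 = 2 × 41 × 191^3
By Fermat: n is sum of two squares iff every prime p ≡ 3 (mod 4) appears to even power.
Prime(s) ≡ 3 (mod 4) with odd exponent: [(191, 3)]
Therefore 571365422 cannot be expressed as a² + b².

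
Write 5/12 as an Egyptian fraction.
1/3 + 1/12

Greedy algorithm:
5/12: ceiling(12/5) = 3, use 1/3
1/12: ceiling(12/1) = 12, use 1/12
Result: 5/12 = 1/3 + 1/12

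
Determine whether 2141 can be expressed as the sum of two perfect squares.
5² + 46² (a=5, b=46)

Factorization: 2141 = 2141
By Fermat: n is sum of two squares iff every prime p ≡ 3 (mod 4) appears to even power.
All primes ≡ 3 (mod 4) appear to even power.
Search a = 0, 1, 2, … for 2141 - a² a perfect square: first hit at a = 5: 2141 - 25 = 2116 = 46².
2141 = 5² + 46² = 25 + 2116 ✓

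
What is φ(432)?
144

432 = 2^4 × 3^3
φ(n) = n × ∏(1 - 1/p) for each prime p dividing n
φ(432) = 432 × (1 - 1/2) × (1 - 1/3) = 144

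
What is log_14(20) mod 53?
31

Baby-step giant-step with step n = ⌈√53⌉ = 8.
Baby steps 14^j mod 53 (j:value) for j=0..7: 0:1, 1:14, 2:37, 3:41, 4:44, 5:33, 6:38, 7:2.
Giant-step multiplier: 14^(-8) ≡ 14^(52-8) = 14^44 ≡ 36 (mod 53).
Giant steps γ_i = 20·36^i mod 53: γ_0=20, γ_1=31, γ_2=3, γ_3=2 (in table at j=7).
x = i·n + j = 3·8 + 7 = 31.
Check: 14^31 ≡ 20 (mod 53).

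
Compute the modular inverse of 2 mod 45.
23

gcd(2, 45) = 1, so the inverse exists.
Extended Euclidean algorithm on (45, 2):
45 = 22 × 2 + 1  ⟹  1 = (1)·45 + (-22)·2
So (-22)·2 ≡ 1 (mod 45), i.e. 2^(-1) ≡ -22 ≡ 23 (mod 45).
Check: 2 × 23 = 46 ≡ 1 (mod 45)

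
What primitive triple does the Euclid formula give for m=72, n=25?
(4559, 3600, 5809)

Euclid's formula: a = m² - n², b = 2mn, c = m² + n²
m = 72, n = 25
a = 72² - 25² = 5184 - 625 = 4559
b = 2 × 72 × 25 = 3600
c = 72² + 25² = 5184 + 625 = 5809
Verification: 4559² + 3600² = 20784481 + 12960000 = 33744481 = 5809² ✓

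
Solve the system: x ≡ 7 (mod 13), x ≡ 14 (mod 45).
59

Using Chinese Remainder Theorem:
M = 13 × 45 = 585
M1 = 45, M2 = 13
y1 = 45^(-1) mod 13 = 11
y2 = 13^(-1) mod 45 = 7
x = (7×45×11 + 14×13×7) mod 585 = 59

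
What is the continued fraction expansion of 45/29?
[1; 1, 1, 4, 3]

Euclidean algorithm steps:
45 = 1 × 29 + 16
29 = 1 × 16 + 13
16 = 1 × 13 + 3
13 = 4 × 3 + 1
3 = 3 × 1 + 0
Continued fraction: [1; 1, 1, 4, 3]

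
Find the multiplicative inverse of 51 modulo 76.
3

gcd(51, 76) = 1, so the inverse exists.
Extended Euclidean algorithm on (76, 51):
76 = 1 × 51 + 25  ⟹  25 = (1)·76 + (-1)·51
51 = 2 × 25 + 1  ⟹  1 = (-2)·76 + (3)·51
So (3)·51 ≡ 1 (mod 76), i.e. 51^(-1) ≡ 3 (mod 76).
Check: 51 × 3 = 153 ≡ 1 (mod 76)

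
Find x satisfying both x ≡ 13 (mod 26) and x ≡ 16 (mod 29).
741

Using Chinese Remainder Theorem:
M = 26 × 29 = 754
M1 = 29, M2 = 26
y1 = 29^(-1) mod 26 = 9
y2 = 26^(-1) mod 29 = 19
x = (13×29×9 + 16×26×19) mod 754 = 741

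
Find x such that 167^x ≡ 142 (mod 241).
163

Baby-step giant-step with step n = ⌈√241⌉ = 16.
Baby steps 167^j mod 241 (j:value) for j=0..15: 0:1, 1:167, 2:174, 3:138, 4:151, 5:153, 6:5, 7:112, 8:147, 9:208, 10:32, 11:42, 12:25, 13:78, 14:12, 15:76.
Giant-step multiplier: 167^(-16) ≡ 167^(240-16) = 167^224 ≡ 119 (mod 241).
Giant steps γ_i = 142·119^i mod 241: γ_0=142, γ_1=28, γ_2=199, γ_3=63, γ_4=26, γ_5=202, γ_6=179, γ_7=93, γ_8=222, γ_9=149, γ_10=138 (in table at j=3).
x = i·n + j = 10·16 + 3 = 163.
Check: 167^163 ≡ 142 (mod 241).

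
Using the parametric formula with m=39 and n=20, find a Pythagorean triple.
(1121, 1560, 1921)

Euclid's formula: a = m² - n², b = 2mn, c = m² + n²
m = 39, n = 20
a = 39² - 20² = 1521 - 400 = 1121
b = 2 × 39 × 20 = 1560
c = 39² + 20² = 1521 + 400 = 1921
Verification: 1121² + 1560² = 1256641 + 2433600 = 3690241 = 1921² ✓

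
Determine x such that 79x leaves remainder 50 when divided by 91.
x ≡ 11 (mod 91)

gcd(79, 91) = 1, which divides 50, so solutions exist.
Find 79^(-1) mod 91 by the extended Euclidean algorithm:
91 = 1 × 79 + 12  ⟹  12 = (1)·91 + (-1)·79
79 = 6 × 12 + 7  ⟹  7 = (-6)·91 + (7)·79
12 = 1 × 7 + 5  ⟹  5 = (7)·91 + (-8)·79
7 = 1 × 5 + 2  ⟹  2 = (-13)·91 + (15)·79
5 = 2 × 2 + 1  ⟹  1 = (33)·91 + (-38)·79
So (-38)·79 ≡ 1 (mod 91), i.e. 79^(-1) ≡ -38 ≡ 53 (mod 91).
x ≡ 53 × 50 = 2650 ≡ 11 (mod 91).
Check: 79 × 11 = 869 ≡ 50 (mod 91).
Unique solution: x ≡ 11 (mod 91)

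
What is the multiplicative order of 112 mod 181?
180

181 is prime, so ord(112) divides φ(181) = 180.
Divisors of 180: 1, 2, 3, 4, 5, 6, 9, 10, 12, 15, 18, 20, 30, 36, 45, 60, 90, 180.
Repeated squaring: 112^1 ≡ 112, 112^2 ≡ 55, 112^4 ≡ 129, 112^8 ≡ 170, 112^16 ≡ 121, 112^32 ≡ 161, 112^64 ≡ 38, 112^128 ≡ 177 (mod 181).
Test 112^d mod 181 for each divisor d in increasing order:
112^1 ≡ 112
112^2 ≡ 55
112^3 = 112^2·112^1 ≡ 6
112^4 ≡ 129
112^5 = 112^4·112^1 ≡ 149
112^6 = 112^4·112^2 ≡ 36
112^9 = 112^8·112^1 ≡ 35
112^10 = 112^8·112^2 ≡ 119
112^12 = 112^8·112^4 ≡ 29
112^15 = 112^8·112^4·112^2·112^1 ≡ 174
112^18 = 112^16·112^2 ≡ 139
112^20 = 112^16·112^4 ≡ 43
112^30 = 112^16·112^8·112^4·112^2 ≡ 49
112^36 = 112^32·112^4 ≡ 135
112^45 = 112^32·112^8·112^4·112^1 ≡ 19
112^60 = 112^32·112^16·112^8·112^4 ≡ 48
112^90 = 112^64·112^16·112^8·112^2 ≡ 180
112^180 = 112^128·112^32·112^16·112^4 ≡ 1  ← first divisor giving 1
The order is 180.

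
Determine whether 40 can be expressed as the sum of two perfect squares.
2² + 6² (a=2, b=6)

Factorization: 40 = 2^3 × 5
By Fermat: n is sum of two squares iff every prime p ≡ 3 (mod 4) appears to even power.
All primes ≡ 3 (mod 4) appear to even power.
Search a = 0, 1, 2, … for 40 - a² a perfect square: first hit at a = 2: 40 - 4 = 36 = 6².
40 = 2² + 6² = 4 + 36 ✓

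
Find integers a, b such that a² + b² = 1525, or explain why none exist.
2² + 39² (a=2, b=39)

Factorization: 1525 = 5^2 × 61
By Fermat: n is sum of two squares iff every prime p ≡ 3 (mod 4) appears to even power.
All primes ≡ 3 (mod 4) appear to even power.
Search a = 0, 1, 2, … for 1525 - a² a perfect square: first hit at a = 2: 1525 - 4 = 1521 = 39².
1525 = 2² + 39² = 4 + 1521 ✓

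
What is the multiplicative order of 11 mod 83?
41

83 is prime, so ord(11) divides φ(83) = 82.
Divisors of 82: 1, 2, 41, 82.
Repeated squaring: 11^1 ≡ 11, 11^2 ≡ 38, 11^4 ≡ 33, 11^8 ≡ 10, 11^16 ≡ 17, 11^32 ≡ 40, 11^64 ≡ 23 (mod 83).
Test 11^d mod 83 for each divisor d in increasing order:
11^1 ≡ 11
11^2 ≡ 38
11^41 = 11^32·11^8·11^1 ≡ 1  ← first divisor giving 1
The order is 41.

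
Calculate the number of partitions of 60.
966467

p(n) counts ways to write n as a sum of positive integers (order ignored).
Euler's pentagonal recurrence: p(k) = p(k-1) + p(k-2) - p(k-5) - p(k-7) + p(k-12) + p(k-15) - ... (offsets j(3j∓1)/2, signs ++--, p(0)=1, p(<0)=0).
DP table for k = 0..59: p(0)=1, p(1)=1, p(2)=2, p(3)=3, p(4)=5, p(5)=7, p(6)=11, p(7)=15, p(8)=22, p(9)=30, p(10)=42, p(11)=56, p(12)=77, p(13)=101, p(14)=135, p(15)=176, p(16)=231, p(17)=297, p(18)=385, p(19)=490, p(20)=627, p(21)=792, p(22)=1002, p(23)=1255, p(24)=1575, p(25)=1958, p(26)=2436, p(27)=3010, p(28)=3718, p(29)=4565, p(30)=5604, p(31)=6842, p(32)=8349, p(33)=10143, p(34)=12310, p(35)=14883, p(36)=17977, p(37)=21637, p(38)=26015, p(39)=31185, p(40)=37338, p(41)=44583, p(42)=53174, p(43)=63261, p(44)=75175, p(45)=89134, p(46)=105558, p(47)=124754, p(48)=147273, p(49)=173525, p(50)=204226, p(51)=239943, p(52)=281589, p(53)=329931, p(54)=386155, p(55)=451276, p(56)=526823, p(57)=614154, p(58)=715220, p(59)=831820.
Final step: p(60) = p(59) + p(58) - p(55) - p(53) + p(48) + p(45) - p(38) - p(34) + p(25) + p(20) - p(9) - p(3)
= 831820 + 715220 - 451276 - 329931 + 147273 + 89134 - 26015 - 12310 + 1958 + 627 - 30 - 3
= 966467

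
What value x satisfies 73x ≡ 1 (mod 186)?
79

gcd(73, 186) = 1, so the inverse exists.
Extended Euclidean algorithm on (186, 73):
186 = 2 × 73 + 40  ⟹  40 = (1)·186 + (-2)·73
73 = 1 × 40 + 33  ⟹  33 = (-1)·186 + (3)·73
40 = 1 × 33 + 7  ⟹  7 = (2)·186 + (-5)·73
33 = 4 × 7 + 5  ⟹  5 = (-9)·186 + (23)·73
7 = 1 × 5 + 2  ⟹  2 = (11)·186 + (-28)·73
5 = 2 × 2 + 1  ⟹  1 = (-31)·186 + (79)·73
So (79)·73 ≡ 1 (mod 186), i.e. 73^(-1) ≡ 79 (mod 186).
Check: 73 × 79 = 5767 ≡ 1 (mod 186)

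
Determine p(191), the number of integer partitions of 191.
1820701100652

p(n) counts ways to write n as a sum of positive integers (order ignored).
Euler's pentagonal recurrence: p(k) = p(k-1) + p(k-2) - p(k-5) - p(k-7) + p(k-12) + p(k-15) - ... (offsets j(3j∓1)/2, signs ++--, p(0)=1, p(<0)=0).
DP table for k = 0..190: p(0)=1, p(1)=1, p(2)=2, p(3)=3, p(4)=5, p(5)=7, p(6)=11, p(7)=15, p(8)=22, p(9)=30, p(10)=42, p(11)=56, p(12)=77, p(13)=101, p(14)=135, p(15)=176, p(16)=231, p(17)=297, p(18)=385, p(19)=490, p(20)=627, p(21)=792, p(22)=1002, p(23)=1255, p(24)=1575, p(25)=1958, p(26)=2436, p(27)=3010, p(28)=3718, p(29)=4565, p(30)=5604, p(31)=6842, p(32)=8349, p(33)=10143, p(34)=12310, p(35)=14883, p(36)=17977, p(37)=21637, p(38)=26015, p(39)=31185, p(40)=37338, p(41)=44583, p(42)=53174, p(43)=63261, p(44)=75175, p(45)=89134, p(46)=105558, p(47)=124754, p(48)=147273, p(49)=173525, p(50)=204226, p(51)=239943, p(52)=281589, p(53)=329931, p(54)=386155, p(55)=451276, p(56)=526823, p(57)=614154, p(58)=715220, p(59)=831820, p(60)=966467, p(61)=1121505, p(62)=1300156, p(63)=1505499, p(64)=1741630, p(65)=2012558, p(66)=2323520, p(67)=2679689, p(68)=3087735, p(69)=3554345, p(70)=4087968, p(71)=4697205, p(72)=5392783, p(73)=6185689, p(74)=7089500, p(75)=8118264, p(76)=9289091, p(77)=10619863, p(78)=12132164, p(79)=13848650, p(80)=15796476, p(81)=18004327, p(82)=20506255, p(83)=23338469, p(84)=26543660, p(85)=30167357, p(86)=34262962, p(87)=38887673, p(88)=44108109, p(89)=49995925, p(90)=56634173, p(91)=64112359, p(92)=72533807, p(93)=82010177, p(94)=92669720, p(95)=104651419, p(96)=118114304, p(97)=133230930, p(98)=150198136, p(99)=169229875, p(100)=190569292, p(101)=214481126, p(102)=241265379, p(103)=271248950, p(104)=304801365, p(105)=342325709, p(106)=384276336, p(107)=431149389, p(108)=483502844, p(109)=541946240, p(110)=607163746, p(111)=679903203, p(112)=761002156, p(113)=851376628, p(114)=952050665, p(115)=1064144451, p(116)=1188908248, p(117)=1327710076, p(118)=1482074143, p(119)=1653668665, p(120)=1844349560, p(121)=2056148051, p(122)=2291320912, p(123)=2552338241, p(124)=2841940500, p(125)=3163127352, p(126)=3519222692, p(127)=3913864295, p(128)=4351078600, p(129)=4835271870, p(130)=5371315400, p(131)=5964539504, p(132)=6620830889, p(133)=7346629512, p(134)=8149040695, p(135)=9035836076, p(136)=10015581680, p(137)=11097645016, p(138)=12292341831, p(139)=13610949895, p(140)=15065878135, p(141)=16670689208, p(142)=18440293320, p(143)=20390982757, p(144)=22540654445, p(145)=24908858009, p(146)=27517052599, p(147)=30388671978, p(148)=33549419497, p(149)=37027355200, p(150)=40853235313, p(151)=45060624582, p(152)=49686288421, p(153)=54770336324, p(154)=60356673280, p(155)=66493182097, p(156)=73232243759, p(157)=80630964769, p(158)=88751778802, p(159)=97662728555, p(160)=107438159466, p(161)=118159068427, p(162)=129913904637, p(163)=142798995930, p(164)=156919475295, p(165)=172389800255, p(166)=189334822579, p(167)=207890420102, p(168)=228204732751, p(169)=250438925115, p(170)=274768617130, p(171)=301384802048, p(172)=330495499613, p(173)=362326859895, p(174)=397125074750, p(175)=435157697830, p(176)=476715857290, p(177)=522115831195, p(178)=571701605655, p(179)=625846753120, p(180)=684957390936, p(181)=749474411781, p(182)=819876908323, p(183)=896684817527, p(184)=980462880430, p(185)=1071823774337, p(186)=1171432692373, p(187)=1280011042268, p(188)=1398341745571, p(189)=1527273599625, p(190)=1667727404093.
Final step: p(191) = p(190) + p(189) - p(186) - p(184) + p(179) + p(176) - p(169) - p(165) + p(156) + p(151) - p(140) - p(134) + p(121) + p(114) - p(99) - p(91) + p(74) + p(65) - p(46) - p(36) + p(15) + p(4)
= 1667727404093 + 1527273599625 - 1171432692373 - 980462880430 + 625846753120 + 476715857290 - 250438925115 - 172389800255 + 73232243759 + 45060624582 - 15065878135 - 8149040695 + 2056148051 + 952050665 - 169229875 - 64112359 + 7089500 + 2012558 - 105558 - 17977 + 176 + 5
= 1820701100652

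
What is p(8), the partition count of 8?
22

p(n) counts ways to write n as a sum of positive integers (order ignored).
Examples: 8; 7 + 1; 6 + 2; 6 + 1 + 1; 5 + 3; ... (22 total)
p(8) = 22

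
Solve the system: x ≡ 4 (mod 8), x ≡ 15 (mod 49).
260

Using Chinese Remainder Theorem:
M = 8 × 49 = 392
M1 = 49, M2 = 8
y1 = 49^(-1) mod 8 = 1
y2 = 8^(-1) mod 49 = 43
x = (4×49×1 + 15×8×43) mod 392 = 260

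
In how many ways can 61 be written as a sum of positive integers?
1121505

p(n) counts ways to write n as a sum of positive integers (order ignored).
Euler's pentagonal recurrence: p(k) = p(k-1) + p(k-2) - p(k-5) - p(k-7) + p(k-12) + p(k-15) - ... (offsets j(3j∓1)/2, signs ++--, p(0)=1, p(<0)=0).
DP table for k = 0..60: p(0)=1, p(1)=1, p(2)=2, p(3)=3, p(4)=5, p(5)=7, p(6)=11, p(7)=15, p(8)=22, p(9)=30, p(10)=42, p(11)=56, p(12)=77, p(13)=101, p(14)=135, p(15)=176, p(16)=231, p(17)=297, p(18)=385, p(19)=490, p(20)=627, p(21)=792, p(22)=1002, p(23)=1255, p(24)=1575, p(25)=1958, p(26)=2436, p(27)=3010, p(28)=3718, p(29)=4565, p(30)=5604, p(31)=6842, p(32)=8349, p(33)=10143, p(34)=12310, p(35)=14883, p(36)=17977, p(37)=21637, p(38)=26015, p(39)=31185, p(40)=37338, p(41)=44583, p(42)=53174, p(43)=63261, p(44)=75175, p(45)=89134, p(46)=105558, p(47)=124754, p(48)=147273, p(49)=173525, p(50)=204226, p(51)=239943, p(52)=281589, p(53)=329931, p(54)=386155, p(55)=451276, p(56)=526823, p(57)=614154, p(58)=715220, p(59)=831820, p(60)=966467.
Final step: p(61) = p(60) + p(59) - p(56) - p(54) + p(49) + p(46) - p(39) - p(35) + p(26) + p(21) - p(10) - p(4)
= 966467 + 831820 - 526823 - 386155 + 173525 + 105558 - 31185 - 14883 + 2436 + 792 - 42 - 5
= 1121505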